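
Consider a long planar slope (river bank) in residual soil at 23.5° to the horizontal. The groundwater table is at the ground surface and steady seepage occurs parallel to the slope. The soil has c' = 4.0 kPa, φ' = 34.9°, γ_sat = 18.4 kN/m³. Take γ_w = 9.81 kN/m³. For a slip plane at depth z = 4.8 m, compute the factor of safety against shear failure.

FS = 0.87

With seepage parallel to the slope and the water table at the surface, the effective normal stress on the slip plane uses the buoyant unit weight γ' = γ_sat − γ_w while the driving shear stress uses γ_sat:
FS = [c' + γ' z cos²β tanφ'] / [γ_sat z sinβ cosβ]
γ' = 18.4 − 9.81 = 8.59 kN/m³
Numerator = 4.0 + 8.59·4.8·cos²23.5°·tan34.9° = 4.0 + 8.59·4.8·0.8410·0.6976 = 28.190 kPa
Denominator = 18.4·4.8·sin23.5°·cos23.5° = 18.4·4.8·0.3987·0.9171 = 32.297 kPa
FS = 28.190 / 32.297 = 0.873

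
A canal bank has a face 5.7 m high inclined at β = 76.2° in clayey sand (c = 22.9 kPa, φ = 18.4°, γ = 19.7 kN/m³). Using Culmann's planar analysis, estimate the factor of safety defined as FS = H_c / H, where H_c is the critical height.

FS = 1.61

H_c = (4c/γ) · sinβ cosφ / [1 − cos(β − φ)]
    = (4·22.9/19.7) · sin76.2°·cos18.4° / [1 − cos57.8°]
    = 4.650 · 0.9215 / 0.4671 = 9.17 m
FS = H_c / H = 9.17 / 5.7 = 1.609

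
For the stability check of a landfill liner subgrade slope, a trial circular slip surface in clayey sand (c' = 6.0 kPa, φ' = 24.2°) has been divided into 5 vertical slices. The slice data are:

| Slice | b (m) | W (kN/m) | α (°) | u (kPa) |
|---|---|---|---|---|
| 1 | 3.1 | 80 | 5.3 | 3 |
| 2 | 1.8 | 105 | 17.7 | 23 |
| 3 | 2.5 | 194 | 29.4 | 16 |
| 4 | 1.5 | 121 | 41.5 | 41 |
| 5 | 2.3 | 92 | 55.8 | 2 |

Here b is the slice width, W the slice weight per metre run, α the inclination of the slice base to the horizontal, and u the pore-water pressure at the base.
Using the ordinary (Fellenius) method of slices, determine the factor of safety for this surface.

FS = 0.75

Ordinary method of slices: FS = Σ[c'·Δl_i + (W_i cosα_i − u_i·Δl_i)·tanφ'] / Σ W_i sinα_i, with Δl_i = b_i / cosα_i.
Slice 1: Δl = 3.1/cos5.3° = 3.113 m; N'_1 = 80·cos5.3° − 3·3.113 = 70.3; c'Δl = 18.68; W sinα = 7.4
Slice 2: Δl = 1.8/cos17.7° = 1.889 m; N'_2 = 105·cos17.7° − 23·1.889 = 56.6; c'Δl = 11.34; W sinα = 31.9
Slice 3: Δl = 2.5/cos29.4° = 2.870 m; N'_3 = 194·cos29.4° − 16·2.870 = 123.1; c'Δl = 17.22; W sinα = 95.2
Slice 4: Δl = 1.5/cos41.5° = 2.003 m; N'_4 = 121·cos41.5° − 41·2.003 = 8.5; c'Δl = 12.02; W sinα = 80.2
Slice 5: Δl = 2.3/cos55.8° = 4.092 m; N'_5 = 92·cos55.8° − 2·4.092 = 43.5; c'Δl = 24.55; W sinα = 76.1
Σc'Δl = 83.8 kN/m; ΣN' = 302.0 kN/m; ΣW sinα = 290.8 kN/m
Resisting = 83.8 + 302.0·tan24.2° = 83.8 + 135.7 = 219.5 kN/m
FS = 219.5 / 290.8 = 0.755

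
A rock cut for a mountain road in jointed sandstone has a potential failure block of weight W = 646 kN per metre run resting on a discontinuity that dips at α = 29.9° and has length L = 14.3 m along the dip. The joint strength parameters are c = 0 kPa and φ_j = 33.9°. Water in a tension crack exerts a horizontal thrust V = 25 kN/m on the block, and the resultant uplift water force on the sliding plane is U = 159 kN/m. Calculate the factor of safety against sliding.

Resolving the block weight along and normal to the plane and applying the Mohr–Coulomb strength on the joint:
N' = W cosα − U − V sinα = 646·cos29.9° − 159 − 25·sin29.9° = 388.6 kN/m
Driving force T = W sinα + V cosα = 646·sin29.9° + 25·cos29.9° = 343.7 kN/m
Resisting force R = c·L + N'·tanφ_j = 0·14.3 + 388.6·tan33.9° = 0.0 + 261.1 = 261.1 kN/m
FS = R / T = 261.1 / 343.7 = 0.760

FS = 0.76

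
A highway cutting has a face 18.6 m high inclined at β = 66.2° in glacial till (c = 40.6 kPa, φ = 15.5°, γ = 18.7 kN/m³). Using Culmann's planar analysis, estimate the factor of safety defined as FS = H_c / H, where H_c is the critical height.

FS = 1.12

H_c = (4c/γ) · sinβ cosφ / [1 − cos(β − φ)]
    = (4·40.6/18.7) · sin66.2°·cos15.5° / [1 − cos50.7°]
    = 8.684 · 0.8817 / 0.3666 = 20.89 m
FS = H_c / H = 20.89 / 18.6 = 1.123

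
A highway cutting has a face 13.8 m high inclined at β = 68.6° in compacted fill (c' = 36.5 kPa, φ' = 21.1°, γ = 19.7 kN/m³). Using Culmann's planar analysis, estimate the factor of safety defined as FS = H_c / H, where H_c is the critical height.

H_c = (4c'/γ) · sinβ cosφ' / [1 − cos(β − φ')]
    = (4·36.5/19.7) · sin68.6°·cos21.1° / [1 − cos47.5°]
    = 7.411 · 0.8686 / 0.3244 = 19.84 m
FS = H_c / H = 19.84 / 13.8 = 1.438

FS = 1.44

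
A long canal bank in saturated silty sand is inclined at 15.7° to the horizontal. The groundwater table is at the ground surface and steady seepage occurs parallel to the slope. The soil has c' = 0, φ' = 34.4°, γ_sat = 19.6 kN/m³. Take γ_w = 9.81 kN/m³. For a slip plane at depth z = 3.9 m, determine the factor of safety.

FS = 1.22

With seepage parallel to the slope and the water table at the surface, the effective normal stress on the slip plane uses the buoyant unit weight γ' = γ_sat − γ_w while the driving shear stress uses γ_sat:
FS = [c' + γ' z cos²β tanφ'] / [γ_sat z sinβ cosβ]
(For c' = 0 this reduces to FS = (γ'/γ_sat)·tanφ'/tanβ.)
γ' = 19.6 − 9.81 = 9.79 kN/m³
Numerator = 0.0 + 9.79·3.9·cos²15.7°·tan34.4° = 0.0 + 9.79·3.9·0.9268·0.6847 = 24.229 kPa
Denominator = 19.6·3.9·sin15.7°·cos15.7° = 19.6·3.9·0.2706·0.9627 = 19.913 kPa
FS = 24.229 / 19.913 = 1.217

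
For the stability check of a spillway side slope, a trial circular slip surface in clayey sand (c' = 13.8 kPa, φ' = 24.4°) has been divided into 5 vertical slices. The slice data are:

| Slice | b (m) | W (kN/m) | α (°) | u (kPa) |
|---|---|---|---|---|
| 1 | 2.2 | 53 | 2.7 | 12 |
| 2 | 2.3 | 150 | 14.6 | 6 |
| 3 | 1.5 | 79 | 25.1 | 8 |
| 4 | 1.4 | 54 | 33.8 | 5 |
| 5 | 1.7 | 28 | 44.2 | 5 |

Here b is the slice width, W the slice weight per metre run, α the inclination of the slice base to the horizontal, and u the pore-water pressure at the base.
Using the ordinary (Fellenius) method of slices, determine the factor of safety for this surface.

Ordinary method of slices: FS = Σ[c'·Δl_i + (W_i cosα_i − u_i·Δl_i)·tanφ'] / Σ W_i sinα_i, with Δl_i = b_i / cosα_i.
Slice 1: Δl = 2.2/cos2.7° = 2.202 m; N'_1 = 53·cos2.7° − 12·2.202 = 26.5; c'Δl = 30.39; W sinα = 2.5
Slice 2: Δl = 2.3/cos14.6° = 2.377 m; N'_2 = 150·cos14.6° − 6·2.377 = 130.9; c'Δl = 32.80; W sinα = 37.8
Slice 3: Δl = 1.5/cos25.1° = 1.656 m; N'_3 = 79·cos25.1° − 8·1.656 = 58.3; c'Δl = 22.86; W sinα = 33.5
Slice 4: Δl = 1.4/cos33.8° = 1.685 m; N'_4 = 54·cos33.8° − 5·1.685 = 36.4; c'Δl = 23.25; W sinα = 30.0
Slice 5: Δl = 1.7/cos44.2° = 2.371 m; N'_5 = 28·cos44.2° − 5·2.371 = 8.2; c'Δl = 32.72; W sinα = 19.5
Σc'Δl = 142.0 kN/m; ΣN' = 260.4 kN/m; ΣW sinα = 123.4 kN/m
Resisting = 142.0 + 260.4·tan24.4° = 142.0 + 118.1 = 260.1 kN/m
FS = 260.1 / 123.4 = 2.108

FS = 2.11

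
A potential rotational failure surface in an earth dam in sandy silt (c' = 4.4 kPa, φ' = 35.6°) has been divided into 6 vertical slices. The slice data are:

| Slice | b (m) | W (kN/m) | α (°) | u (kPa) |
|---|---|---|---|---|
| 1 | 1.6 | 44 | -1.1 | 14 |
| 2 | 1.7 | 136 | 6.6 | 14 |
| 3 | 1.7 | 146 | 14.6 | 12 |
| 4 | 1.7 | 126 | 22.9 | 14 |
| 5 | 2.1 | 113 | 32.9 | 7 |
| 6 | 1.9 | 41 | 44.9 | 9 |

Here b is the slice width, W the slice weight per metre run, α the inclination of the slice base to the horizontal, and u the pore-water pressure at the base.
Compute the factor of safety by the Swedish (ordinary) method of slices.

Ordinary method of slices: FS = Σ[c'·Δl_i + (W_i cosα_i − u_i·Δl_i)·tanφ'] / Σ W_i sinα_i, with Δl_i = b_i / cosα_i.
Slice 1: Δl = 1.6/cos(-1.1°) = 1.600 m; N'_1 = 44·cos(-1.1°) − 14·1.600 = 21.6; c'Δl = 7.04; W sinα = -0.8
Slice 2: Δl = 1.7/cos6.6° = 1.711 m; N'_2 = 136·cos6.6° − 14·1.711 = 111.1; c'Δl = 7.53; W sinα = 15.6
Slice 3: Δl = 1.7/cos14.6° = 1.757 m; N'_3 = 146·cos14.6° − 12·1.757 = 120.2; c'Δl = 7.73; W sinα = 36.8
Slice 4: Δl = 1.7/cos22.9° = 1.845 m; N'_4 = 126·cos22.9° − 14·1.845 = 90.2; c'Δl = 8.12; W sinα = 49.0
Slice 5: Δl = 2.1/cos32.9° = 2.501 m; N'_5 = 113·cos32.9° − 7·2.501 = 77.4; c'Δl = 11.00; W sinα = 61.4
Slice 6: Δl = 1.9/cos44.9° = 2.682 m; N'_6 = 41·cos44.9° − 9·2.682 = 4.9; c'Δl = 11.80; W sinα = 28.9
Σc'Δl = 53.2 kN/m; ΣN' = 425.4 kN/m; ΣW sinα = 190.9 kN/m
Resisting = 53.2 + 425.4·tan35.6° = 53.2 + 304.6 = 357.8 kN/m
FS = 357.8 / 190.9 = 1.874

FS = 1.87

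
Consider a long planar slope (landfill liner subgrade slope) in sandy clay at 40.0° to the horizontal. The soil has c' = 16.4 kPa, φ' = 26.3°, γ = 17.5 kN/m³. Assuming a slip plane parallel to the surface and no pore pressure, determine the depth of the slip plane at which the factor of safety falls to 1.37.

Setting FS = 1.37 in FS = [c' + γz cos²β tanφ'] / [γz sinβ cosβ] and solving for z:
z = c' / [γ cosβ (FS·sinβ − cosβ·tanφ')]
  = 16.4 / [17.5·cos40.0°·(1.37·sin40.0° − cos40.0°·tan26.3°)]
  = 16.4 / [17.5·0.7660·(1.37·0.6428 − 0.7660·0.4942)]
  = 16.4 / 6.7299 = 2.437 m

z = 2.44 m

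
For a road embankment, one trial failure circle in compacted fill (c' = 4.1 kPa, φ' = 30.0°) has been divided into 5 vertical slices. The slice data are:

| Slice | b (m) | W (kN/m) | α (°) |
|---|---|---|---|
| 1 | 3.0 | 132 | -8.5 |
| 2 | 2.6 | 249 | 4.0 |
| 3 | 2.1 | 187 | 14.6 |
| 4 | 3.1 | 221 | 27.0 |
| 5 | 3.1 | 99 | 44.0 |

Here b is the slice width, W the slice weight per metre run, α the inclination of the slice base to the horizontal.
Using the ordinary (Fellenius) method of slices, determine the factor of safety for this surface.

Ordinary method of slices: FS = Σ[c'·Δl_i + (W_i cosα_i)·tanφ'] / Σ W_i sinα_i, with Δl_i = b_i / cosα_i.
Slice 1: Δl = 3.0/cos(-8.5°) = 3.033 m; N'_1 = 132·cos(-8.5°) = 130.6; c'Δl = 12.44; W sinα = -19.5
Slice 2: Δl = 2.6/cos4.0° = 2.606 m; N'_2 = 249·cos4.0° = 248.4; c'Δl = 10.69; W sinα = 17.4
Slice 3: Δl = 2.1/cos14.6° = 2.170 m; N'_3 = 187·cos14.6° = 181.0; c'Δl = 8.90; W sinα = 47.1
Slice 4: Δl = 3.1/cos27.0° = 3.479 m; N'_4 = 221·cos27.0° = 196.9; c'Δl = 14.26; W sinα = 100.3
Slice 5: Δl = 3.1/cos44.0° = 4.310 m; N'_5 = 99·cos44.0° = 71.2; c'Δl = 17.67; W sinα = 68.8
Σc'Δl = 64.0 kN/m; ΣN' = 828.0 kN/m; ΣW sinα = 214.1 kN/m
Resisting = 64.0 + 828.0·tan30.0° = 64.0 + 478.1 = 542.0 kN/m
FS = 542.0 / 214.1 = 2.532

FS = 2.53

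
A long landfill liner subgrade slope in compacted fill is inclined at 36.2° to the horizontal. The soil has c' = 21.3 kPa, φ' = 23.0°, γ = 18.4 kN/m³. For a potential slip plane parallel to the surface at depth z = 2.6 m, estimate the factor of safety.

For an infinite slope with a slip plane parallel to the surface (no pore pressure): FS = [c' + γz cos²β tanφ'] / [γz sinβ cosβ].
γz = 18.4·2.6 = 47.84 kN/m²
Numerator = 21.3 + 47.84·cos²36.2°·tan23.0° = 21.3 + 47.84·0.6512·0.4245 = 34.524 kPa
Denominator = 47.84·sin36.2°·cos36.2° = 47.84·0.5906·0.8070 = 22.800 kPa
FS = 34.524 / 22.800 = 1.514

FS = 1.51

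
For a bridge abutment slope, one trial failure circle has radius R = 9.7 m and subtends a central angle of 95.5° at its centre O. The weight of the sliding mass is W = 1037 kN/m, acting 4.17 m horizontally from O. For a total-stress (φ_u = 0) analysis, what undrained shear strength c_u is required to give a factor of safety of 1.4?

FS = c_u·L_a·R / (W·d), so c_u = FS·W·d / (L_a·R).
Arc length L_a = R·θ = 9.7·(95.5°·π/180) = 9.7·1.6668 = 16.17 m
c_u = 1.4·1037·4.17 / (16.17·9.7) = 6054.0 / 156.83 = 38.60 kPa

c_u = 38.6 kPa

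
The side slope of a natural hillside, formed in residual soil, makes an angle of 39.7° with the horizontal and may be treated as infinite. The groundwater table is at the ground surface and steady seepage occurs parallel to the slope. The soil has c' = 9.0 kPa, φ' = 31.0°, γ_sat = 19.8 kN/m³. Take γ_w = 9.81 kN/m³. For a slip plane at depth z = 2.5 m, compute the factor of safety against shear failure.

FS = 0.74

With seepage parallel to the slope and the water table at the surface, the effective normal stress on the slip plane uses the buoyant unit weight γ' = γ_sat − γ_w while the driving shear stress uses γ_sat:
FS = [c' + γ' z cos²β tanφ'] / [γ_sat z sinβ cosβ]
γ' = 19.8 − 9.81 = 9.99 kN/m³
Numerator = 9.0 + 9.99·2.5·cos²39.7°·tan31.0° = 9.0 + 9.99·2.5·0.5920·0.6009 = 17.883 kPa
Denominator = 19.8·2.5·sin39.7°·cos39.7° = 19.8·2.5·0.6388·0.7694 = 24.328 kPa
FS = 17.883 / 24.328 = 0.735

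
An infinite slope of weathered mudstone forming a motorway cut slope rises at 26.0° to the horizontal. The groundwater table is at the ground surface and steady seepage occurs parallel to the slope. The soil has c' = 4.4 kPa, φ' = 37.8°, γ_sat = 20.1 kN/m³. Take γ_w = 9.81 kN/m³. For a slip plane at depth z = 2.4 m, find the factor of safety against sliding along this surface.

FS = 1.05

With seepage parallel to the slope and the water table at the surface, the effective normal stress on the slip plane uses the buoyant unit weight γ' = γ_sat − γ_w while the driving shear stress uses γ_sat:
FS = [c' + γ' z cos²β tanφ'] / [γ_sat z sinβ cosβ]
γ' = 20.1 − 9.81 = 10.29 kN/m³
Numerator = 4.4 + 10.29·2.4·cos²26.0°·tan37.8° = 4.4 + 10.29·2.4·0.8078·0.7757 = 19.875 kPa
Denominator = 20.1·2.4·sin26.0°·cos26.0° = 20.1·2.4·0.4384·0.8988 = 19.007 kPa
FS = 19.875 / 19.007 = 1.046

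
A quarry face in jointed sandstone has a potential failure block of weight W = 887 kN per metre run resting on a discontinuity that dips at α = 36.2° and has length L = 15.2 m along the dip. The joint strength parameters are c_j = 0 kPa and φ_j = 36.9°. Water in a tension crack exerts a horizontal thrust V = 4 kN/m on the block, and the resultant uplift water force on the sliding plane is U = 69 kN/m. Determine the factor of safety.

Resolving the block weight along and normal to the plane and applying the Mohr–Coulomb strength on the joint:
N' = W cosα − U − V sinα = 887·cos36.2° − 69 − 4·sin36.2° = 644.4 kN/m
Driving force T = W sinα + V cosα = 887·sin36.2° + 4·cos36.2° = 527.1 kN/m
Resisting force R = c_j·L + N'·tanφ_j = 0·15.2 + 644.4·tan36.9° = 0.0 + 483.8 = 483.8 kN/m
FS = R / T = 483.8 / 527.1 = 0.918

FS = 0.92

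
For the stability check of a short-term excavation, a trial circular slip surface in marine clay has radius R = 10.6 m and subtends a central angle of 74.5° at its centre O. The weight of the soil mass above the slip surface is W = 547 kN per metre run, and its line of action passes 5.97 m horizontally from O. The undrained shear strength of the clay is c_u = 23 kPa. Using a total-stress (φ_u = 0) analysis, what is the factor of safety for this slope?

Taking moments about the centre O, the resisting moment is provided by the undrained shear strength acting along the arc:
Arc length L_a = R·θ = 10.6·(74.5°·π/180) = 10.6·1.3003 = 13.78 m
M_R = c_u·L_a·R = 23·13.78·10.6 = 3360.3 kN·m/m
M_D = W·d = 547·5.97 = 3265.6 kN·m/m
FS = M_R / M_D = 3360.3 / 3265.6 = 1.029

FS = 1.03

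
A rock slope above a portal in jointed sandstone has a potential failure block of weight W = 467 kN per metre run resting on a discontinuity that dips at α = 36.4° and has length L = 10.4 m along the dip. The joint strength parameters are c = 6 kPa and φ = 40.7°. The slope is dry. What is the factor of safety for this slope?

Resolving the block weight along and normal to the plane and applying the Mohr–Coulomb strength on the joint:
N' = W cosα = 467·cos36.4° = 375.9 kN/m
Driving force T = W sinα = 467·sin36.4° = 277.1 kN/m
Resisting force R = c·L + N'·tanφ = 6·10.4 + 375.9·tan40.7° = 62.4 + 323.3 = 385.7 kN/m
FS = R / T = 385.7 / 277.1 = 1.392

FS = 1.39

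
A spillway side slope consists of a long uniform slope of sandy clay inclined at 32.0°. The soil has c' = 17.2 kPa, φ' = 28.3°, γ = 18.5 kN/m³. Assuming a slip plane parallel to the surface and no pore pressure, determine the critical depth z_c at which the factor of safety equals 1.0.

z_c = 14.96 m

Setting FS = 1.00 in FS = [c' + γz cos²β tanφ'] / [γz sinβ cosβ] and solving for z:
z = c' / [γ cosβ (FS·sinβ − cosβ·tanφ')]
  = 17.2 / [18.5·cos32.0°·(1.00·sin32.0° − cos32.0°·tan28.3°)]
  = 17.2 / [18.5·0.8480·(1.00·0.5299 − 0.8480·0.5384)]
  = 17.2 / 1.1499 = 14.958 m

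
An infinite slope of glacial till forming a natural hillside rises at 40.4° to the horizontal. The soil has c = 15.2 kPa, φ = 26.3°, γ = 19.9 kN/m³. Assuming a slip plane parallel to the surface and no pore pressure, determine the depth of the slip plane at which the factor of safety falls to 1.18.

z = 2.58 m

Setting FS = 1.18 in FS = [c + γz cos²β tanφ] / [γz sinβ cosβ] and solving for z:
z = c / [γ cosβ (FS·sinβ − cosβ·tanφ)]
  = 15.2 / [19.9·cos40.4°·(1.18·sin40.4° − cos40.4°·tan26.3°)]
  = 15.2 / [19.9·0.7615·(1.18·0.6481 − 0.7615·0.4942)]
  = 15.2 / 5.8861 = 2.582 m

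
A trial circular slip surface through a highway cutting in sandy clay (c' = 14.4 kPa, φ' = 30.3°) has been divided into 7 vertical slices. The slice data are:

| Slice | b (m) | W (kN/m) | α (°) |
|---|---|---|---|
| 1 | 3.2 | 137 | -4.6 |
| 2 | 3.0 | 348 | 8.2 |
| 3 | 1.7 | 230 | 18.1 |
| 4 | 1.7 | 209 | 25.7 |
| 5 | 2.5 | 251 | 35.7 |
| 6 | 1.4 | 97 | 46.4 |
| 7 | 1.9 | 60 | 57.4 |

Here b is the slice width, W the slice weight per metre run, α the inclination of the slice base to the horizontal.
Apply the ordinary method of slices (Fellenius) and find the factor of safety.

Ordinary method of slices: FS = Σ[c'·Δl_i + (W_i cosα_i)·tanφ'] / Σ W_i sinα_i, with Δl_i = b_i / cosα_i.
Slice 1: Δl = 3.2/cos(-4.6°) = 3.210 m; N'_1 = 137·cos(-4.6°) = 136.6; c'Δl = 46.23; W sinα = -11.0
Slice 2: Δl = 3.0/cos8.2° = 3.031 m; N'_2 = 348·cos8.2° = 344.4; c'Δl = 43.65; W sinα = 49.6
Slice 3: Δl = 1.7/cos18.1° = 1.789 m; N'_3 = 230·cos18.1° = 218.6; c'Δl = 25.75; W sinα = 71.5
Slice 4: Δl = 1.7/cos25.7° = 1.887 m; N'_4 = 209·cos25.7° = 188.3; c'Δl = 27.17; W sinα = 90.6
Slice 5: Δl = 2.5/cos35.7° = 3.079 m; N'_5 = 251·cos35.7° = 203.8; c'Δl = 44.33; W sinα = 146.5
Slice 6: Δl = 1.4/cos46.4° = 2.030 m; N'_6 = 97·cos46.4° = 66.9; c'Δl = 29.23; W sinα = 70.2
Slice 7: Δl = 1.9/cos57.4° = 3.527 m; N'_7 = 60·cos57.4° = 32.3; c'Δl = 50.78; W sinα = 50.5
Σc'Δl = 267.1 kN/m; ΣN' = 1191.0 kN/m; ΣW sinα = 468.0 kN/m
Resisting = 267.1 + 1191.0·tan30.3° = 267.1 + 696.0 = 963.1 kN/m
FS = 963.1 / 468.0 = 2.058

FS = 2.06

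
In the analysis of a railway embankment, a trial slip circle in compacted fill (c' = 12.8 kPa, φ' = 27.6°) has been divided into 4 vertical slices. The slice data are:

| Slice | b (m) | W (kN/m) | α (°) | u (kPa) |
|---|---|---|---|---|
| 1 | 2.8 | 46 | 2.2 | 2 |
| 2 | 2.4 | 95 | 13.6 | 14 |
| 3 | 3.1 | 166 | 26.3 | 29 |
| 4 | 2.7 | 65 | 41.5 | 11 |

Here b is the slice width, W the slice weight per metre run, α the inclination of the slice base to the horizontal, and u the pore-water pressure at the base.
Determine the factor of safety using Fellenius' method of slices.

Ordinary method of slices: FS = Σ[c'·Δl_i + (W_i cosα_i − u_i·Δl_i)·tanφ'] / Σ W_i sinα_i, with Δl_i = b_i / cosα_i.
Slice 1: Δl = 2.8/cos2.2° = 2.802 m; N'_1 = 46·cos2.2° − 2·2.802 = 40.4; c'Δl = 35.87; W sinα = 1.8
Slice 2: Δl = 2.4/cos13.6° = 2.469 m; N'_2 = 95·cos13.6° − 14·2.469 = 57.8; c'Δl = 31.61; W sinα = 22.3
Slice 3: Δl = 3.1/cos26.3° = 3.458 m; N'_3 = 166·cos26.3° − 29·3.458 = 48.5; c'Δl = 44.26; W sinα = 73.5
Slice 4: Δl = 2.7/cos41.5° = 3.605 m; N'_4 = 65·cos41.5° − 11·3.605 = 9.0; c'Δl = 46.14; W sinα = 43.1
Σc'Δl = 157.9 kN/m; ΣN' = 155.7 kN/m; ΣW sinα = 140.7 kN/m
Resisting = 157.9 + 155.7·tan27.6° = 157.9 + 81.4 = 239.3 kN/m
FS = 239.3 / 140.7 = 1.700

FS = 1.70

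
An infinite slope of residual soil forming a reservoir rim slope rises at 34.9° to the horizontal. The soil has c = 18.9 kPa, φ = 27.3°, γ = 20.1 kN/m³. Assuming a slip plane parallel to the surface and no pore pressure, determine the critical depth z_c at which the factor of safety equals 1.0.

Setting FS = 1.00 in FS = [c + γz cos²β tanφ] / [γz sinβ cosβ] and solving for z:
z = c / [γ cosβ (FS·sinβ − cosβ·tanφ)]
  = 18.9 / [20.1·cos34.9°·(1.00·sin34.9° − cos34.9°·tan27.3°)]
  = 18.9 / [20.1·0.8202·(1.00·0.5721 − 0.8202·0.5161)]
  = 18.9 / 2.4535 = 7.703 m

z_c = 7.70 m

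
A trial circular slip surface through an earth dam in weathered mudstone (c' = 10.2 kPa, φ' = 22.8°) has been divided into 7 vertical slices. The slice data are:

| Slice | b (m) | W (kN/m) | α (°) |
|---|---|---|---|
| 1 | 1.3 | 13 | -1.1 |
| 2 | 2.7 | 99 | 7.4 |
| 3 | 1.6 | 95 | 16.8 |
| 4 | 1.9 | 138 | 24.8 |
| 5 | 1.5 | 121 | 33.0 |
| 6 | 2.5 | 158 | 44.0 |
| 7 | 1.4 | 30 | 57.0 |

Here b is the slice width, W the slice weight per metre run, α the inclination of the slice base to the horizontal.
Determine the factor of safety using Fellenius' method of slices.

FS = 1.32

Ordinary method of slices: FS = Σ[c'·Δl_i + (W_i cosα_i)·tanφ'] / Σ W_i sinα_i, with Δl_i = b_i / cosα_i.
Slice 1: Δl = 1.3/cos(-1.1°) = 1.300 m; N'_1 = 13·cos(-1.1°) = 13.0; c'Δl = 13.26; W sinα = -0.2
Slice 2: Δl = 2.7/cos7.4° = 2.723 m; N'_2 = 99·cos7.4° = 98.2; c'Δl = 27.77; W sinα = 12.8
Slice 3: Δl = 1.6/cos16.8° = 1.671 m; N'_3 = 95·cos16.8° = 90.9; c'Δl = 17.05; W sinα = 27.5
Slice 4: Δl = 1.9/cos24.8° = 2.093 m; N'_4 = 138·cos24.8° = 125.3; c'Δl = 21.35; W sinα = 57.9
Slice 5: Δl = 1.5/cos33.0° = 1.789 m; N'_5 = 121·cos33.0° = 101.5; c'Δl = 18.24; W sinα = 65.9
Slice 6: Δl = 2.5/cos44.0° = 3.475 m; N'_6 = 158·cos44.0° = 113.7; c'Δl = 35.45; W sinα = 109.8
Slice 7: Δl = 1.4/cos57.0° = 2.571 m; N'_7 = 30·cos57.0° = 16.3; c'Δl = 26.22; W sinα = 25.2
Σc'Δl = 159.3 kN/m; ΣN' = 558.9 kN/m; ΣW sinα = 298.7 kN/m
Resisting = 159.3 + 558.9·tan22.8° = 159.3 + 234.9 = 394.3 kN/m
FS = 394.3 / 298.7 = 1.320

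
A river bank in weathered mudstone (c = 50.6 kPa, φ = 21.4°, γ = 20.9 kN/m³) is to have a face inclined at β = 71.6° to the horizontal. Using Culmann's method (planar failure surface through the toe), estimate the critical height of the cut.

Culmann's analysis gives the critical failure plane at α_cr = (β + φ)/2 = (71.6 + 21.4)/2 = 46.5°, and the critical height
H_c = (4c/γ) · sinβ cosφ / [1 − cos(β − φ)]
    = (4·50.6/20.9) · sin71.6°·cos21.4° / [1 − cos(50.2°)]
    = 9.684 · 0.9489·0.9311 / [1 − 0.6401]
    = 9.684 · 0.8835 / 0.3599
    = 23.77 m

H_c = 23.77 m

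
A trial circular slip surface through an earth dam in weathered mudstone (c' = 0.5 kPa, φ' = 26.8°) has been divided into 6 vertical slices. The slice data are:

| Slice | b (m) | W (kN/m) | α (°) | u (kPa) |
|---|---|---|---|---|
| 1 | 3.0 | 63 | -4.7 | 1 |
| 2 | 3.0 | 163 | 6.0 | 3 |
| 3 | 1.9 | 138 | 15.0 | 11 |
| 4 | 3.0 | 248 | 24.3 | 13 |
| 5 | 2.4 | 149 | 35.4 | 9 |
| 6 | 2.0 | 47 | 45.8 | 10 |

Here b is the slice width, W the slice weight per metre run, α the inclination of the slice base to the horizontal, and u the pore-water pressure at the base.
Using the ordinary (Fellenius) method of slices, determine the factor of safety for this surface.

FS = 1.17

Ordinary method of slices: FS = Σ[c'·Δl_i + (W_i cosα_i − u_i·Δl_i)·tanφ'] / Σ W_i sinα_i, with Δl_i = b_i / cosα_i.
Slice 1: Δl = 3.0/cos(-4.7°) = 3.010 m; N'_1 = 63·cos(-4.7°) − 1·3.010 = 59.8; c'Δl = 1.51; W sinα = -5.2
Slice 2: Δl = 3.0/cos6.0° = 3.017 m; N'_2 = 163·cos6.0° − 3·3.017 = 153.1; c'Δl = 1.51; W sinα = 17.0
Slice 3: Δl = 1.9/cos15.0° = 1.967 m; N'_3 = 138·cos15.0° − 11·1.967 = 111.7; c'Δl = 0.98; W sinα = 35.7
Slice 4: Δl = 3.0/cos24.3° = 3.292 m; N'_4 = 248·cos24.3° − 13·3.292 = 183.2; c'Δl = 1.65; W sinα = 102.1
Slice 5: Δl = 2.4/cos35.4° = 2.944 m; N'_5 = 149·cos35.4° − 9·2.944 = 95.0; c'Δl = 1.47; W sinα = 86.3
Slice 6: Δl = 2.0/cos45.8° = 2.869 m; N'_6 = 47·cos45.8° − 10·2.869 = 4.1; c'Δl = 1.43; W sinα = 33.7
Σc'Δl = 8.5 kN/m; ΣN' = 606.8 kN/m; ΣW sinα = 269.7 kN/m
Resisting = 8.5 + 606.8·tan26.8° = 8.5 + 306.5 = 315.0 kN/m
FS = 315.0 / 269.7 = 1.168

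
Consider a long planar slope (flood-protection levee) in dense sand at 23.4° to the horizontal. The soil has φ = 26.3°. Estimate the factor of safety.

FS = 1.14

For a dry cohesionless infinite slope the factor of safety is FS = tanφ / tanβ.
FS = tan26.3° / tan23.4° = 0.4942 / 0.4327 = 1.142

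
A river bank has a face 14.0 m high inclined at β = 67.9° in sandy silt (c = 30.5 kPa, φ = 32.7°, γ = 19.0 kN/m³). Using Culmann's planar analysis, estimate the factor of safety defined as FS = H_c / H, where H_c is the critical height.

H_c = (4c/γ) · sinβ cosφ / [1 − cos(β − φ)]
    = (4·30.5/19.0) · sin67.9°·cos32.7° / [1 − cos35.2°]
    = 6.421 · 0.7797 / 0.1829 = 27.38 m
FS = H_c / H = 27.38 / 14.0 = 1.956

FS = 1.96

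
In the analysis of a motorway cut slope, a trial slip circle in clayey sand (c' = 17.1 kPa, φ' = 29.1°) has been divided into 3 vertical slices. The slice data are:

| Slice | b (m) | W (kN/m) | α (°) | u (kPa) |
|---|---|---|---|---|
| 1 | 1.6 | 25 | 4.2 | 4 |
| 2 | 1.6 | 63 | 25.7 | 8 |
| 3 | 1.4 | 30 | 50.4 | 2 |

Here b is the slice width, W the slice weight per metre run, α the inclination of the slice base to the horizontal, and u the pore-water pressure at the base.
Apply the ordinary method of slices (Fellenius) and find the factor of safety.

Ordinary method of slices: FS = Σ[c'·Δl_i + (W_i cosα_i − u_i·Δl_i)·tanφ'] / Σ W_i sinα_i, with Δl_i = b_i / cosα_i.
Slice 1: Δl = 1.6/cos4.2° = 1.604 m; N'_1 = 25·cos4.2° − 4·1.604 = 18.5; c'Δl = 27.43; W sinα = 1.8
Slice 2: Δl = 1.6/cos25.7° = 1.776 m; N'_2 = 63·cos25.7° − 8·1.776 = 42.6; c'Δl = 30.36; W sinα = 27.3
Slice 3: Δl = 1.4/cos50.4° = 2.196 m; N'_3 = 30·cos50.4° − 2·2.196 = 14.7; c'Δl = 37.56; W sinα = 23.1
Σc'Δl = 95.4 kN/m; ΣN' = 75.8 kN/m; ΣW sinα = 52.3 kN/m
Resisting = 95.4 + 75.8·tan29.1° = 95.4 + 42.2 = 137.5 kN/m
FS = 137.5 / 52.3 = 2.632

FS = 2.63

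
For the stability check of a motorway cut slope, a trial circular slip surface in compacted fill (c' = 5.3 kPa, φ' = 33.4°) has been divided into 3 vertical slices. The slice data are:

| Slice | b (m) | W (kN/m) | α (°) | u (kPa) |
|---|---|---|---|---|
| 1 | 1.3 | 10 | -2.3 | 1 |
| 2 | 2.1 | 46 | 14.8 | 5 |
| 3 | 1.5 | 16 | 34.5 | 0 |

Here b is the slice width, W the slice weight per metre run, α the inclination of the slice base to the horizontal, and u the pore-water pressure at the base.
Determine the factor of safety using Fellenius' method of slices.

FS = 3.17

Ordinary method of slices: FS = Σ[c'·Δl_i + (W_i cosα_i − u_i·Δl_i)·tanφ'] / Σ W_i sinα_i, with Δl_i = b_i / cosα_i.
Slice 1: Δl = 1.3/cos(-2.3°) = 1.301 m; N'_1 = 10·cos(-2.3°) − 1·1.301 = 8.7; c'Δl = 6.90; W sinα = -0.4
Slice 2: Δl = 2.1/cos14.8° = 2.172 m; N'_2 = 46·cos14.8° − 5·2.172 = 33.6; c'Δl = 11.51; W sinα = 11.8
Slice 3: Δl = 1.5/cos34.5° = 1.820 m; N'_3 = 16·cos34.5° − 0·1.820 = 13.2; c'Δl = 9.65; W sinα = 9.1
Σc'Δl = 28.1 kN/m; ΣN' = 55.5 kN/m; ΣW sinα = 20.4 kN/m
Resisting = 28.1 + 55.5·tan33.4° = 28.1 + 36.6 = 64.6 kN/m
FS = 64.6 / 20.4 = 3.167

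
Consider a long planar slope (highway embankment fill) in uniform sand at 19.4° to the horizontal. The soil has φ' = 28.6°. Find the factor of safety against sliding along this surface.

For a dry cohesionless infinite slope the factor of safety is FS = tanφ' / tanβ.
FS = tan28.6° / tan19.4° = 0.5452 / 0.3522 = 1.548

FS = 1.55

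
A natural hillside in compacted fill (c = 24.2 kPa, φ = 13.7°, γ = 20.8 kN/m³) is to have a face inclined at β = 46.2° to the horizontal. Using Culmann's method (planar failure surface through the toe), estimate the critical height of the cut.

H_c = 20.84 m

Culmann's analysis gives the critical failure plane at α_cr = (β + φ)/2 = (46.2 + 13.7)/2 = 30.0°, and the critical height
H_c = (4c/γ) · sinβ cosφ / [1 − cos(β − φ)]
    = (4·24.2/20.8) · sin46.2°·cos13.7° / [1 − cos(32.5°)]
    = 4.654 · 0.7218·0.9715 / [1 − 0.8434]
    = 4.654 · 0.7012 / 0.1566
    = 20.84 m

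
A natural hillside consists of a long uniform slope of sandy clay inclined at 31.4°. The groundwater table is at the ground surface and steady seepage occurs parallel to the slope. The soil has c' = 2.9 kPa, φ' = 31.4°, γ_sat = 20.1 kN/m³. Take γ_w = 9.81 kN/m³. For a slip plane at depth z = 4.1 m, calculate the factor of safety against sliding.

With seepage parallel to the slope and the water table at the surface, the effective normal stress on the slip plane uses the buoyant unit weight γ' = γ_sat − γ_w while the driving shear stress uses γ_sat:
FS = [c' + γ' z cos²β tanφ'] / [γ_sat z sinβ cosβ]
γ' = 20.1 − 9.81 = 10.29 kN/m³
Numerator = 2.9 + 10.29·4.1·cos²31.4°·tan31.4° = 2.9 + 10.29·4.1·0.7285·0.6104 = 21.662 kPa
Denominator = 20.1·4.1·sin31.4°·cos31.4° = 20.1·4.1·0.5210·0.8536 = 36.648 kPa
FS = 21.662 / 36.648 = 0.591

FS = 0.59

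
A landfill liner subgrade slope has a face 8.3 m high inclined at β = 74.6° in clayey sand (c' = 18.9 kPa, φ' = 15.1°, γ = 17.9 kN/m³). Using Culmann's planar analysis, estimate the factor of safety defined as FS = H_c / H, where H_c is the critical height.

FS = 0.96

H_c = (4c'/γ) · sinβ cosφ' / [1 − cos(β − φ')]
    = (4·18.9/17.9) · sin74.6°·cos15.1° / [1 − cos59.5°]
    = 4.223 · 0.9308 / 0.4925 = 7.98 m
FS = H_c / H = 7.98 / 8.3 = 0.962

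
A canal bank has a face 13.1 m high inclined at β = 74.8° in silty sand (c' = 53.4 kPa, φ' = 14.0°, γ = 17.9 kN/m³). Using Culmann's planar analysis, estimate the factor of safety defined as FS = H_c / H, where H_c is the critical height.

H_c = (4c'/γ) · sinβ cosφ' / [1 − cos(β − φ')]
    = (4·53.4/17.9) · sin74.8°·cos14.0° / [1 − cos60.8°]
    = 11.933 · 0.9364 / 0.5121 = 21.82 m
FS = H_c / H = 21.82 / 13.1 = 1.665

FS = 1.67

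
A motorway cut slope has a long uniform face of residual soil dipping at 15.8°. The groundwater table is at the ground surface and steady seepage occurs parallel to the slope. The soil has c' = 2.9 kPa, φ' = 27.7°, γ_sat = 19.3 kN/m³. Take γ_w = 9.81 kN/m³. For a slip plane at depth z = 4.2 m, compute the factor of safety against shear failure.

With seepage parallel to the slope and the water table at the surface, the effective normal stress on the slip plane uses the buoyant unit weight γ' = γ_sat − γ_w while the driving shear stress uses γ_sat:
FS = [c' + γ' z cos²β tanφ'] / [γ_sat z sinβ cosβ]
γ' = 19.3 − 9.81 = 9.49 kN/m³
Numerator = 2.9 + 9.49·4.2·cos²15.8°·tan27.7° = 2.9 + 9.49·4.2·0.9259·0.5250 = 22.275 kPa
Denominator = 19.3·4.2·sin15.8°·cos15.8° = 19.3·4.2·0.2723·0.9622 = 21.237 kPa
FS = 22.275 / 21.237 = 1.049

FS = 1.05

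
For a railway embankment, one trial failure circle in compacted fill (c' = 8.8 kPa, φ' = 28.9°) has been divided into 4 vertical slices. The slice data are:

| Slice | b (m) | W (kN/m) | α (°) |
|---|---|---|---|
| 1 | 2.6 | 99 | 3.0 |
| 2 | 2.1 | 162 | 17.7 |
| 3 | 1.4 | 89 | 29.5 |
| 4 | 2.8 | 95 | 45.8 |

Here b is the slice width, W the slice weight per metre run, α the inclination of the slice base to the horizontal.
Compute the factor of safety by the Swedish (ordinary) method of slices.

FS = 1.87

Ordinary method of slices: FS = Σ[c'·Δl_i + (W_i cosα_i)·tanφ'] / Σ W_i sinα_i, with Δl_i = b_i / cosα_i.
Slice 1: Δl = 2.6/cos3.0° = 2.604 m; N'_1 = 99·cos3.0° = 98.9; c'Δl = 22.91; W sinα = 5.2
Slice 2: Δl = 2.1/cos17.7° = 2.204 m; N'_2 = 162·cos17.7° = 154.3; c'Δl = 19.40; W sinα = 49.3
Slice 3: Δl = 1.4/cos29.5° = 1.609 m; N'_3 = 89·cos29.5° = 77.5; c'Δl = 14.16; W sinα = 43.8
Slice 4: Δl = 2.8/cos45.8° = 4.016 m; N'_4 = 95·cos45.8° = 66.2; c'Δl = 35.34; W sinα = 68.1
Σc'Δl = 91.8 kN/m; ΣN' = 396.9 kN/m; ΣW sinα = 166.4 kN/m
Resisting = 91.8 + 396.9·tan28.9° = 91.8 + 219.1 = 310.9 kN/m
FS = 310.9 / 166.4 = 1.869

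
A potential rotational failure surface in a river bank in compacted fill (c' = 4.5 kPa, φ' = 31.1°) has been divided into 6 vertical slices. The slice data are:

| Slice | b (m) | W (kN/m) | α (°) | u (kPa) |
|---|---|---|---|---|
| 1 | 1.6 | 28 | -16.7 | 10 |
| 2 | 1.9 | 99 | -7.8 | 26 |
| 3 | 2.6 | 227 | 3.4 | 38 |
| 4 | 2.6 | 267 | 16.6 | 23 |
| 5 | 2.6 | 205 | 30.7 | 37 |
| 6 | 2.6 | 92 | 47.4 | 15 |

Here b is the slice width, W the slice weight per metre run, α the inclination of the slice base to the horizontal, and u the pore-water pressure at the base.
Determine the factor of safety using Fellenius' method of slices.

FS = 1.42

Ordinary method of slices: FS = Σ[c'·Δl_i + (W_i cosα_i − u_i·Δl_i)·tanφ'] / Σ W_i sinα_i, with Δl_i = b_i / cosα_i.
Slice 1: Δl = 1.6/cos(-16.7°) = 1.670 m; N'_1 = 28·cos(-16.7°) − 10·1.670 = 10.1; c'Δl = 7.52; W sinα = -8.0
Slice 2: Δl = 1.9/cos(-7.8°) = 1.918 m; N'_2 = 99·cos(-7.8°) − 26·1.918 = 48.2; c'Δl = 8.63; W sinα = -13.4
Slice 3: Δl = 2.6/cos3.4° = 2.605 m; N'_3 = 227·cos3.4° − 38·2.605 = 127.6; c'Δl = 11.72; W sinα = 13.5
Slice 4: Δl = 2.6/cos16.6° = 2.713 m; N'_4 = 267·cos16.6° − 23·2.713 = 193.5; c'Δl = 12.21; W sinα = 76.3
Slice 5: Δl = 2.6/cos30.7° = 3.024 m; N'_5 = 205·cos30.7° − 37·3.024 = 64.4; c'Δl = 13.61; W sinα = 104.7
Slice 6: Δl = 2.6/cos47.4° = 3.841 m; N'_6 = 92·cos47.4° − 15·3.841 = 4.7; c'Δl = 17.29; W sinα = 67.7
Σc'Δl = 71.0 kN/m; ΣN' = 448.5 kN/m; ΣW sinα = 240.6 kN/m
Resisting = 71.0 + 448.5·tan31.1° = 71.0 + 270.5 = 341.5 kN/m
FS = 341.5 / 240.6 = 1.419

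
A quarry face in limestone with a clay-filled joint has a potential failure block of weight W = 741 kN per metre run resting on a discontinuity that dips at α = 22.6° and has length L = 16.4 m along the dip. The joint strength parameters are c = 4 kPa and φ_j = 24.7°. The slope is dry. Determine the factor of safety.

Resolving the block weight along and normal to the plane and applying the Mohr–Coulomb strength on the joint:
N' = W cosα = 741·cos22.6° = 684.1 kN/m
Driving force T = W sinα = 741·sin22.6° = 284.8 kN/m
Resisting force R = c·L + N'·tanφ_j = 4·16.4 + 684.1·tan24.7° = 65.6 + 314.7 = 380.3 kN/m
FS = R / T = 380.3 / 284.8 = 1.335

FS = 1.34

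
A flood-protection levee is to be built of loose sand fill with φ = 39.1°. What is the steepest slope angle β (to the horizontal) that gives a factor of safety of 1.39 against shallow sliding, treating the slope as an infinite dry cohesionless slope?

For an infinite dry cohesionless slope FS = tanφ/tanβ, so tanβ = tanφ / FS.
tanβ = tan39.1° / 1.39 = 0.8127 / 1.39 = 0.5847
β = arctan(0.5847) = 30.31°

β = 30.3°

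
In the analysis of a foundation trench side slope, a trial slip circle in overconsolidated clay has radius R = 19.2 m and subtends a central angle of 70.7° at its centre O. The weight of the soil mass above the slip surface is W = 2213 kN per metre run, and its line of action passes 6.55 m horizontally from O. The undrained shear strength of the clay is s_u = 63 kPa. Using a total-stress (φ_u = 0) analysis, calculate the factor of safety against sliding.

Taking moments about the centre O, the resisting moment is provided by the undrained shear strength acting along the arc:
Arc length L_a = R·θ = 19.2·(70.7°·π/180) = 19.2·1.2339 = 23.69 m
M_R = s_u·L_a·R = 63·23.69·19.2 = 28657.6 kN·m/m
M_D = W·d = 2213·6.55 = 14495.1 kN·m/m
FS = M_R / M_D = 28657.6 / 14495.1 = 1.977

FS = 1.98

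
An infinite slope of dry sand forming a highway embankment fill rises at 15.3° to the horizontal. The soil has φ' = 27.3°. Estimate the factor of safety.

FS = 1.89

For a dry cohesionless infinite slope the factor of safety is FS = tanφ' / tanβ.
FS = tan27.3° / tan15.3° = 0.5161 / 0.2736 = 1.887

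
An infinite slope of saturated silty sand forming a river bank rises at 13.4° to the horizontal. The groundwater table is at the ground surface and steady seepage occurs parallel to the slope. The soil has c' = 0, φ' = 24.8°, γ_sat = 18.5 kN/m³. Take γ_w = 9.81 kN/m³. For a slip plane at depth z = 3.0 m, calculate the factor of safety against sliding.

FS = 0.91

With seepage parallel to the slope and the water table at the surface, the effective normal stress on the slip plane uses the buoyant unit weight γ' = γ_sat − γ_w while the driving shear stress uses γ_sat:
FS = [c' + γ' z cos²β tanφ'] / [γ_sat z sinβ cosβ]
(For c' = 0 this reduces to FS = (γ'/γ_sat)·tanφ'/tanβ.)
γ' = 18.5 − 9.81 = 8.69 kN/m³
Numerator = 0.0 + 8.69·3.0·cos²13.4°·tan24.8° = 0.0 + 8.69·3.0·0.9463·0.4621 = 11.399 kPa
Denominator = 18.5·3.0·sin13.4°·cos13.4° = 18.5·3.0·0.2317·0.9728 = 12.512 kPa
FS = 11.399 / 12.512 = 0.911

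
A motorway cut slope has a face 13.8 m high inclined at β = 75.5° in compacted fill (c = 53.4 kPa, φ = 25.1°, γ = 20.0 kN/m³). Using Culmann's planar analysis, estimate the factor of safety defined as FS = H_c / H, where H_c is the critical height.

H_c = (4c/γ) · sinβ cosφ / [1 − cos(β − φ)]
    = (4·53.4/20.0) · sin75.5°·cos25.1° / [1 − cos50.4°]
    = 10.680 · 0.8767 / 0.3626 = 25.82 m
FS = H_c / H = 25.82 / 13.8 = 1.871

FS = 1.87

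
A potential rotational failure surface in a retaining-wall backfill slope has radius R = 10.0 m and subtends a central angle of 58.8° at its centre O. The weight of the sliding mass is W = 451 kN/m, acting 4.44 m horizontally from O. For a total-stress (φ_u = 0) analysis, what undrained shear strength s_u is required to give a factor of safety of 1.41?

s_u = 27.5 kPa

FS = s_u·L_a·R / (W·d), so s_u = FS·W·d / (L_a·R).
Arc length L_a = R·θ = 10.0·(58.8°·π/180) = 10.0·1.0263 = 10.26 m
s_u = 1.41·451·4.44 / (10.26·10.0) = 2823.4 / 102.63 = 27.51 kPa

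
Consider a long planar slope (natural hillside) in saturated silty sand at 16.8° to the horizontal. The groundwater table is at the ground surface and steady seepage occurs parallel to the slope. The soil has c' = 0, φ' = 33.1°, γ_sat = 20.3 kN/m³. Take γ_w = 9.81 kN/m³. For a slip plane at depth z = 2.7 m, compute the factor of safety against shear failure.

With seepage parallel to the slope and the water table at the surface, the effective normal stress on the slip plane uses the buoyant unit weight γ' = γ_sat − γ_w while the driving shear stress uses γ_sat:
FS = [c' + γ' z cos²β tanφ'] / [γ_sat z sinβ cosβ]
(For c' = 0 this reduces to FS = (γ'/γ_sat)·tanφ'/tanβ.)
γ' = 20.3 − 9.81 = 10.49 kN/m³
Numerator = 0.0 + 10.49·2.7·cos²16.8°·tan33.1° = 0.0 + 10.49·2.7·0.9165·0.6519 = 16.921 kPa
Denominator = 20.3·2.7·sin16.8°·cos16.8° = 20.3·2.7·0.2890·0.9573 = 15.166 kPa
FS = 16.921 / 15.166 = 1.116

FS = 1.12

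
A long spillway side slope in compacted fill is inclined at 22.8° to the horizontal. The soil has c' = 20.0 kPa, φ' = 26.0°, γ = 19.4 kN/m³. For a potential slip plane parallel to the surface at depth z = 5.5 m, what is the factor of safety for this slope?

For an infinite slope with a slip plane parallel to the surface (no pore pressure): FS = [c' + γz cos²β tanφ'] / [γz sinβ cosβ].
γz = 19.4·5.5 = 106.70 kN/m²
Numerator = 20.0 + 106.70·cos²22.8°·tan26.0° = 20.0 + 106.70·0.8498·0.4877 = 64.226 kPa
Denominator = 106.70·sin22.8°·cos22.8° = 106.70·0.3875·0.9219 = 38.117 kPa
FS = 64.226 / 38.117 = 1.685

FS = 1.68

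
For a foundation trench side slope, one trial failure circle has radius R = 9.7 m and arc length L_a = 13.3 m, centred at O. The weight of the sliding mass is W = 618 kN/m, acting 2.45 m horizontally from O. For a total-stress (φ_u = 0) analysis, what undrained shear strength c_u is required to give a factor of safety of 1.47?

FS = c_u·L_a·R / (W·d), so c_u = FS·W·d / (L_a·R).
c_u = 1.47·618·2.45 / (13.30·9.7) = 2225.7 / 129.01 = 17.25 kPa

c_u = 17.3 kPa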